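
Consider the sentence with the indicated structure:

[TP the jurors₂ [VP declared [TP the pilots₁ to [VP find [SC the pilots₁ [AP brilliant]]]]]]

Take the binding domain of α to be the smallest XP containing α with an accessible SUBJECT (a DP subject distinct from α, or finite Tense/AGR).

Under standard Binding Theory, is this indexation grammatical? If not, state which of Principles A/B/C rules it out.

Principle C

The two coindexed NPs are *the pilots₁* (the higher occurrence) and *the pilots₁* (the lower occurrence).
*the pilots₁* (the lower occurrence) is an R-expression. Principle C requires it to be free everywhere.
*the pilots₁* (the higher occurrence) c-commands it and carries the same index.
The R-expression is bound → Principle C violation.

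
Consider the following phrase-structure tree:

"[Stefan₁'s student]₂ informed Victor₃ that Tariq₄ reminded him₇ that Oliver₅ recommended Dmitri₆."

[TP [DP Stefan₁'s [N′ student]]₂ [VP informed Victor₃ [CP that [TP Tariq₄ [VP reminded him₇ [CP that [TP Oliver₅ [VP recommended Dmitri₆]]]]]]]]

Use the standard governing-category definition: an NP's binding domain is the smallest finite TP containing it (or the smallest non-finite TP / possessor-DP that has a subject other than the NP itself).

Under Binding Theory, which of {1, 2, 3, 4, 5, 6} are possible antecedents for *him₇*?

{1, 2, 3}

*him* is a pronoun, so Principle B applies: it must be free in its binding domain.
Binding domain of *him₇*: the embedded TP, whose subject is Tariq₄.
*Stefan₁* and the pronoun do not c-command one another → neither Principle B nor Principle C is at stake; coindexation permitted.
*[Stefan₁'s student]₂* c-commands the pronoun but from outside its binding domain, and is not c-commanded by it → coindexation permitted.
*Victor₃* c-commands the pronoun but from outside its binding domain, and is not c-commanded by it → coindexation permitted.
*Tariq₄* c-commands the pronoun within its binding domain → coindexation would violate Principle B.
*Oliver₅*: the pronoun c-commands this R-expression → coindexation would violate Principle C on *Oliver₅*.
*Dmitri₆*: the pronoun c-commands this R-expression → coindexation would violate Principle C on *Dmitri₆*.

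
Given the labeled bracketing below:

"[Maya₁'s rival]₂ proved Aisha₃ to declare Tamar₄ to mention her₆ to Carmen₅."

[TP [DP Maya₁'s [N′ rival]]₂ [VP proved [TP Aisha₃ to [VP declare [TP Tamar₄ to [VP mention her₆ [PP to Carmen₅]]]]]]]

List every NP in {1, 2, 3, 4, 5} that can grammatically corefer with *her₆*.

*her* is a pronoun, so Principle B applies: it must be free in its binding domain.
Binding domain of *her₆*: the embedded TP, whose subject is Tamar₄.
*Maya₁* and the pronoun do not c-command one another → neither Principle B nor Principle C is at stake; coindexation permitted.
*[Maya₁'s rival]₂* c-commands the pronoun but from outside its binding domain, and is not c-commanded by it → coindexation permitted.
*Aisha₃* c-commands the pronoun but from outside its binding domain, and is not c-commanded by it → coindexation permitted.
*Tamar₄* c-commands the pronoun within its binding domain → coindexation would violate Principle B.
*Carmen₅*: the pronoun c-commands this R-expression → coindexation would violate Principle C on *Carmen₅*.

{1, 2, 3}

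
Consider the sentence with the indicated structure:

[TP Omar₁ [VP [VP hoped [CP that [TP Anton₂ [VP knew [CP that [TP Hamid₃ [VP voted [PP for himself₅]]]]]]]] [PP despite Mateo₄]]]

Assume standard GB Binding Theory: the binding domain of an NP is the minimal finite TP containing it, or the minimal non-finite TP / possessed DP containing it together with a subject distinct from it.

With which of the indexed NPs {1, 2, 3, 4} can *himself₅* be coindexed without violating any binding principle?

*himself* is an anaphor, so Principle A applies: it must be bound in its binding domain.
Binding domain of *himself₅*: the embedded TP, whose subject is Hamid₃.
*Omar₁* c-commands the anaphor but is outside its binding domain → cannot satisfy Principle A.
*Anton₂* c-commands the anaphor but is outside its binding domain → cannot satisfy Principle A.
*Hamid₃* c-commands the anaphor within its binding domain → licit binder.
*Mateo₄* does not c-command the anaphor → cannot bind it.

{3}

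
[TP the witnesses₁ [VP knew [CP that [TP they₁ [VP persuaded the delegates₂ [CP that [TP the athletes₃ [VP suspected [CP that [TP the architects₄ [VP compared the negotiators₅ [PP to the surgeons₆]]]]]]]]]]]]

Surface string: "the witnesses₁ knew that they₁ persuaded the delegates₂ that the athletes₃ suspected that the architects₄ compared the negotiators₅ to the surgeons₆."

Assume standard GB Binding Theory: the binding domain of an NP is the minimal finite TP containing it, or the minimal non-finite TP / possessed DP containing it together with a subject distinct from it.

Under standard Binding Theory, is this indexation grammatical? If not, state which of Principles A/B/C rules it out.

The two coindexed NPs are *the witnesses₁* and *they₁*.
*they₁* is a pronoun; nothing c-commands it within its binding domain (the embedded TP.), so Principle B holds trivially.
*the witnesses₁* is an R-expression; *they₁* does not c-command it, and no other NP shares its index, so Principle C is satisfied.
All principles are respected.

grammatical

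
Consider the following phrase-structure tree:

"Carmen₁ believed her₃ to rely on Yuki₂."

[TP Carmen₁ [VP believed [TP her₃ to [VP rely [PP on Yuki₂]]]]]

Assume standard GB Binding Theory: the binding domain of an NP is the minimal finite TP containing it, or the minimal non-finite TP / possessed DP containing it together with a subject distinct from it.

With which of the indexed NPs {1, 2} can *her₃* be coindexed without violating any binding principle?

*her* is a pronoun, so Principle B applies: it must be free in its binding domain.
Binding domain of *her₃*: the matrix TP, whose subject is Carmen₁.
*Carmen₁* c-commands the pronoun within its binding domain → coindexation would violate Principle B.
*Yuki₂*: the pronoun c-commands this R-expression → coindexation would violate Principle C on *Yuki₂*.

none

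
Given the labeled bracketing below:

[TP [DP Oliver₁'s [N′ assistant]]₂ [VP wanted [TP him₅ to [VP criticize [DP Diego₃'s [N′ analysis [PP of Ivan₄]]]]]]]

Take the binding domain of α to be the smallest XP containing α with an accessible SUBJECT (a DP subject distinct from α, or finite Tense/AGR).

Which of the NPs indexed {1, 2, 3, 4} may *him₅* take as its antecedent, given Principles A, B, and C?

{1}

*him* is a pronoun, so Principle B applies: it must be free in its binding domain.
Binding domain of *him₅*: the matrix TP, whose subject is [Oliver₁'s assistant]₂.
*Oliver₁* and the pronoun do not c-command one another → neither Principle B nor Principle C is at stake; coindexation permitted.
*[Oliver₁'s assistant]₂* c-commands the pronoun within its binding domain → coindexation would violate Principle B.
*Diego₃*: the pronoun c-commands this R-expression → coindexation would violate Principle C on *Diego₃*.
*Ivan₄*: the pronoun c-commands this R-expression → coindexation would violate Principle C on *Ivan₄*.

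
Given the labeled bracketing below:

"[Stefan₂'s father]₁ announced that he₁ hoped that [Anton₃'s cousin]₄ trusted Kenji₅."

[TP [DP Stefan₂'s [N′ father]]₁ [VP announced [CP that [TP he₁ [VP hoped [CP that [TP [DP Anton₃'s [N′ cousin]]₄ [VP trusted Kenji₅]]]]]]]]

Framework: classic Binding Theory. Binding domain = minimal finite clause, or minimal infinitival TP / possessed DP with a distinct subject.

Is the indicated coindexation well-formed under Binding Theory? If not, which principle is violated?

The two coindexed NPs are *[Stefan₂'s father]₁* and *he₁*.
*he₁* is a pronoun; nothing c-commands it within its binding domain (the embedded TP.), so Principle B holds trivially.
*[Stefan₂'s father]₁* is an R-expression; *he₁* does not c-command it, and no other NP shares its index, so Principle C is satisfied.
All principles are respected.

grammatical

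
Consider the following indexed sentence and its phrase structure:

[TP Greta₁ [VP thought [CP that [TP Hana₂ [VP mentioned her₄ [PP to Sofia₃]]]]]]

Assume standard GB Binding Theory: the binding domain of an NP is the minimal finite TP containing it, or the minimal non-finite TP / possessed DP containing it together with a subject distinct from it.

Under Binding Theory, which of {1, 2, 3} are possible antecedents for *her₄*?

*her* is a pronoun, so Principle B applies: it must be free in its binding domain.
Binding domain of *her₄*: the embedded TP, whose subject is Hana₂.
*Greta₁* c-commands the pronoun but from outside its binding domain, and is not c-commanded by it → coindexation permitted.
*Hana₂* c-commands the pronoun within its binding domain → coindexation would violate Principle B.
*Sofia₃*: the pronoun c-commands this R-expression → coindexation would violate Principle C on *Sofia₃*.

{1}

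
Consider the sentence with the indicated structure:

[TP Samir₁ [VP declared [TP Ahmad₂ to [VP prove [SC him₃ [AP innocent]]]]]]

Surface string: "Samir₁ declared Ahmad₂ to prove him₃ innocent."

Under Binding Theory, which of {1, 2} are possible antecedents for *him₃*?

*him* is a pronoun, so Principle B applies: it must be free in its binding domain.
Binding domain of *him₃*: the embedded TP, whose subject is Ahmad₂.
*Samir₁* c-commands the pronoun but from outside its binding domain, and is not c-commanded by it → coindexation permitted.
*Ahmad₂* c-commands the pronoun within its binding domain → coindexation would violate Principle B.

{1}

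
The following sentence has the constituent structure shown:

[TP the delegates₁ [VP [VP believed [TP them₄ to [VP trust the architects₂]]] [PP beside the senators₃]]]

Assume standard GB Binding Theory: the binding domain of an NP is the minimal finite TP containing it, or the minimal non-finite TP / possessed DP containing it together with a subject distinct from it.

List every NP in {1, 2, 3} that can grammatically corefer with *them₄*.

*them* is a pronoun, so Principle B applies: it must be free in its binding domain.
Binding domain of *them₄*: the matrix TP, whose subject is the delegates₁.
*the delegates₁* c-commands the pronoun within its binding domain → coindexation would violate Principle B.
*the architects₂*: the pronoun c-commands this R-expression → coindexation would violate Principle C on *the architects₂*.
*the senators₃* and the pronoun do not c-command one another → neither Principle B nor Principle C is at stake; coindexation permitted.

{3}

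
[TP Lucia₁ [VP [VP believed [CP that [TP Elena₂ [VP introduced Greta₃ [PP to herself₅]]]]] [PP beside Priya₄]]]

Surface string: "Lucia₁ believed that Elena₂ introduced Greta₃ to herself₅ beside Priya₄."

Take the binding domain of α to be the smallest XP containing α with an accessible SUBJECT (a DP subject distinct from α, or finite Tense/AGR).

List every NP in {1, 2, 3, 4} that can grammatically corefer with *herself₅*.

{2, 3}

*herself* is an anaphor, so Principle A applies: it must be bound in its binding domain.
Binding domain of *herself₅*: the embedded TP, whose subject is Elena₂.
*Lucia₁* c-commands the anaphor but is outside its binding domain → cannot satisfy Principle A.
*Elena₂* c-commands the anaphor within its binding domain → licit binder.
*Greta₃* c-commands the anaphor within its binding domain → licit binder.
*Priya₄* does not c-command the anaphor → cannot bind it.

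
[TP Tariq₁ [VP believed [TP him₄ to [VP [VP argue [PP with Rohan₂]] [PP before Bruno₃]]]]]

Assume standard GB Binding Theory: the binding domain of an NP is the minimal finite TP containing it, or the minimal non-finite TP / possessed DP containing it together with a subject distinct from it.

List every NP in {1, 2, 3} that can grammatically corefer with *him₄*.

none

*him* is a pronoun, so Principle B applies: it must be free in its binding domain.
Binding domain of *him₄*: the matrix TP, whose subject is Tariq₁.
*Tariq₁* c-commands the pronoun within its binding domain → coindexation would violate Principle B.
*Rohan₂*: the pronoun c-commands this R-expression → coindexation would violate Principle C on *Rohan₂*.
*Bruno₃*: the pronoun c-commands this R-expression → coindexation would violate Principle C on *Bruno₃*.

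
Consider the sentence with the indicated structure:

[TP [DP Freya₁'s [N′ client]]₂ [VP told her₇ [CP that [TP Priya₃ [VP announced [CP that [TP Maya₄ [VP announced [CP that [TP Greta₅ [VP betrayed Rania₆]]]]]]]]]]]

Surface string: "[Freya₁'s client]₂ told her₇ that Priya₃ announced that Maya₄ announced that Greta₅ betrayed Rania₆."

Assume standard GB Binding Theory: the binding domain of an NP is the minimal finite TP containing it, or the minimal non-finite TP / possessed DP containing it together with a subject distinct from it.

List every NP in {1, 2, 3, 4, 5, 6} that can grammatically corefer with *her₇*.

{1}

*her* is a pronoun, so Principle B applies: it must be free in its binding domain.
Binding domain of *her₇*: the matrix TP, whose subject is [Freya₁'s client]₂.
*Freya₁* and the pronoun do not c-command one another → neither Principle B nor Principle C is at stake; coindexation permitted.
*[Freya₁'s client]₂* c-commands the pronoun within its binding domain → coindexation would violate Principle B.
*Priya₃*: the pronoun c-commands this R-expression → coindexation would violate Principle C on *Priya₃*.
*Maya₄*: the pronoun c-commands this R-expression → coindexation would violate Principle C on *Maya₄*.
*Greta₅*: the pronoun c-commands this R-expression → coindexation would violate Principle C on *Greta₅*.
*Rania₆*: the pronoun c-commands this R-expression → coindexation would violate Principle C on *Rania₆*.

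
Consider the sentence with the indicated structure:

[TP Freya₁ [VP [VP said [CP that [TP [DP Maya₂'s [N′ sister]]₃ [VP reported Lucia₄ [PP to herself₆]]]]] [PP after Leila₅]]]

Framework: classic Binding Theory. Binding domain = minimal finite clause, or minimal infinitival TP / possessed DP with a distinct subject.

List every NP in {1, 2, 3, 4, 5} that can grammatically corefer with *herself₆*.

*herself* is an anaphor, so Principle A applies: it must be bound in its binding domain.
Binding domain of *herself₆*: the embedded TP, whose subject is [Maya₂'s sister]₃.
*Freya₁* c-commands the anaphor but is outside its binding domain → cannot satisfy Principle A.
*Maya₂* does not c-command the anaphor → cannot bind it.
*[Maya₂'s sister]₃* c-commands the anaphor within its binding domain → licit binder.
*Lucia₄* c-commands the anaphor within its binding domain → licit binder.
*Leila₅* does not c-command the anaphor → cannot bind it.

{3, 4}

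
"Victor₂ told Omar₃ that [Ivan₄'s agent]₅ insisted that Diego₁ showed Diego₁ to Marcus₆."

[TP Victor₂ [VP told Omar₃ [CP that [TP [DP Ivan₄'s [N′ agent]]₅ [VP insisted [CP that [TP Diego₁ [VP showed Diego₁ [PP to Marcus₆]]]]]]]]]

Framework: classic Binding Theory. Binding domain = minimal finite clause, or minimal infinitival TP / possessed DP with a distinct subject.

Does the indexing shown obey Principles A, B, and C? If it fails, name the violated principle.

Principle C

The two coindexed NPs are *Diego₁* (the lower occurrence) and *Diego₁* (the higher occurrence).
*Diego₁* (the lower occurrence) is an R-expression. Principle C requires it to be free everywhere.
*Diego₁* (the higher occurrence) c-commands it and carries the same index.
The R-expression is bound → Principle C violation.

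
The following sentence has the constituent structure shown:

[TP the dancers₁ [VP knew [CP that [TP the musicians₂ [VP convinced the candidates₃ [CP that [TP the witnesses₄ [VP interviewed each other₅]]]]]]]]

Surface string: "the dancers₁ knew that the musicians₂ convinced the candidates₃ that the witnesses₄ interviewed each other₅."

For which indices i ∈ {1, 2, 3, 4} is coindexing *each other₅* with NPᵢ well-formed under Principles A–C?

*each other* is an anaphor, so Principle A applies: it must be bound in its binding domain.
Binding domain of *each other₅*: the embedded TP, whose subject is the witnesses₄.
*the dancers₁* c-commands the anaphor but is outside its binding domain → cannot satisfy Principle A.
*the musicians₂* c-commands the anaphor but is outside its binding domain → cannot satisfy Principle A.
*the candidates₃* c-commands the anaphor but is outside its binding domain → cannot satisfy Principle A.
*the witnesses₄* c-commands the anaphor within its binding domain → licit binder.

{4}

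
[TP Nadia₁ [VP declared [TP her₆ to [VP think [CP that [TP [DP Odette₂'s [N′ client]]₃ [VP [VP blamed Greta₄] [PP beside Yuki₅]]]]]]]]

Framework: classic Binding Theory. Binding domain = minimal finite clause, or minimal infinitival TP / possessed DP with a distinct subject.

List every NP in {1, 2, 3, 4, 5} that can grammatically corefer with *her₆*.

*her* is a pronoun, so Principle B applies: it must be free in its binding domain.
Binding domain of *her₆*: the matrix TP, whose subject is Nadia₁.
*Nadia₁* c-commands the pronoun within its binding domain → coindexation would violate Principle B.
*Odette₂*: the pronoun c-commands this R-expression → coindexation would violate Principle C on *Odette₂*.
*[Odette₂'s client]₃*: the pronoun c-commands this R-expression → coindexation would violate Principle C on *[Odette₂'s client]₃*.
*Greta₄*: the pronoun c-commands this R-expression → coindexation would violate Principle C on *Greta₄*.
*Yuki₅*: the pronoun c-commands this R-expression → coindexation would violate Principle C on *Yuki₅*.

none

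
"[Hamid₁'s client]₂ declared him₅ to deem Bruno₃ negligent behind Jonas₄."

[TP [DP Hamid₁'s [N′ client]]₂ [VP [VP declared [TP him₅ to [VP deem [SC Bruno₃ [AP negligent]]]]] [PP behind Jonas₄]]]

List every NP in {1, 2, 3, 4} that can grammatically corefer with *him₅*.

{1, 4}

*him* is a pronoun, so Principle B applies: it must be free in its binding domain.
Binding domain of *him₅*: the matrix TP, whose subject is [Hamid₁'s client]₂.
*Hamid₁* and the pronoun do not c-command one another → neither Principle B nor Principle C is at stake; coindexation permitted.
*[Hamid₁'s client]₂* c-commands the pronoun within its binding domain → coindexation would violate Principle B.
*Bruno₃*: the pronoun c-commands this R-expression → coindexation would violate Principle C on *Bruno₃*.
*Jonas₄* and the pronoun do not c-command one another → neither Principle B nor Principle C is at stake; coindexation permitted.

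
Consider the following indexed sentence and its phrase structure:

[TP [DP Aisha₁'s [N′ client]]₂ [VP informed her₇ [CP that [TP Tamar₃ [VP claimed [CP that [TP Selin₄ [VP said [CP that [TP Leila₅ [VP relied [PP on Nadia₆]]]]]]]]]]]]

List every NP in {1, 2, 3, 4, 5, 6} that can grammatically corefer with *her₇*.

*her* is a pronoun, so Principle B applies: it must be free in its binding domain.
Binding domain of *her₇*: the matrix TP, whose subject is [Aisha₁'s client]₂.
*Aisha₁* and the pronoun do not c-command one another → neither Principle B nor Principle C is at stake; coindexation permitted.
*[Aisha₁'s client]₂* c-commands the pronoun within its binding domain → coindexation would violate Principle B.
*Tamar₃*: the pronoun c-commands this R-expression → coindexation would violate Principle C on *Tamar₃*.
*Selin₄*: the pronoun c-commands this R-expression → coindexation would violate Principle C on *Selin₄*.
*Leila₅*: the pronoun c-commands this R-expression → coindexation would violate Principle C on *Leila₅*.
*Nadia₆*: the pronoun c-commands this R-expression → coindexation would violate Principle C on *Nadia₆*.

{1}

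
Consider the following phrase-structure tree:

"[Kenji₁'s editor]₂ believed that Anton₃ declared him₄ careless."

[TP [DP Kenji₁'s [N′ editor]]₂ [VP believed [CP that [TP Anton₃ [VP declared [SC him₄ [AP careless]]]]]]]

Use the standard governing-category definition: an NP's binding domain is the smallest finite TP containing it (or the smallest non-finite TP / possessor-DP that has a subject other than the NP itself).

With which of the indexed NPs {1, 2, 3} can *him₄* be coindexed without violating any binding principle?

{1, 2}

*him* is a pronoun, so Principle B applies: it must be free in its binding domain.
Binding domain of *him₄*: the embedded TP, whose subject is Anton₃.
*Kenji₁* and the pronoun do not c-command one another → neither Principle B nor Principle C is at stake; coindexation permitted.
*[Kenji₁'s editor]₂* c-commands the pronoun but from outside its binding domain, and is not c-commanded by it → coindexation permitted.
*Anton₃* c-commands the pronoun within its binding domain → coindexation would violate Principle B.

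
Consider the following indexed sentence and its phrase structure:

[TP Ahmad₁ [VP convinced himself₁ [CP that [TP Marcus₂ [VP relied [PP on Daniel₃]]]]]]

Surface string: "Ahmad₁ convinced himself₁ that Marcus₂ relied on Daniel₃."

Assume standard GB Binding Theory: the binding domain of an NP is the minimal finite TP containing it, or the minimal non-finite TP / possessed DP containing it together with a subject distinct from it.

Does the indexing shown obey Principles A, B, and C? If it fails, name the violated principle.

grammatical

The two coindexed NPs are *Ahmad₁* and *himself₁*.
*himself₁* is an anaphor; its binding domain is the matrix TP, whose subject is Ahmad₁. *Ahmad₁* c-commands it within that domain and shares its index, so Principle A is satisfied.
*Ahmad₁* is an R-expression; *himself₁* does not c-command it, and no other NP shares its index, so Principle C is satisfied.
All principles are respected.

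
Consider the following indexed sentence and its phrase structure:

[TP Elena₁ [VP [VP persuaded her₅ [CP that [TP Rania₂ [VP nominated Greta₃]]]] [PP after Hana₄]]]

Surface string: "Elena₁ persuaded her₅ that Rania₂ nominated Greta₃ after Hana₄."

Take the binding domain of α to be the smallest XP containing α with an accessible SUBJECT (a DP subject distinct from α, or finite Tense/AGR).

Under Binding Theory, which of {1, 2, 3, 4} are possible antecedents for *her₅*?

{4}

*her* is a pronoun, so Principle B applies: it must be free in its binding domain.
Binding domain of *her₅*: the matrix TP, whose subject is Elena₁.
*Elena₁* c-commands the pronoun within its binding domain → coindexation would violate Principle B.
*Rania₂*: the pronoun c-commands this R-expression → coindexation would violate Principle C on *Rania₂*.
*Greta₃*: the pronoun c-commands this R-expression → coindexation would violate Principle C on *Greta₃*.
*Hana₄* and the pronoun do not c-command one another → neither Principle B nor Principle C is at stake; coindexation permitted.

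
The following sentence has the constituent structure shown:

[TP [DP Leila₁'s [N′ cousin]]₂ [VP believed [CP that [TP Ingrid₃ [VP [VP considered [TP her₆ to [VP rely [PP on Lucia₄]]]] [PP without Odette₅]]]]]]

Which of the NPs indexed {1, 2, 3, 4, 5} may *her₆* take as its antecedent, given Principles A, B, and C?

{1, 2, 5}

*her* is a pronoun, so Principle B applies: it must be free in its binding domain.
Binding domain of *her₆*: the embedded TP, whose subject is Ingrid₃.
*Leila₁* and the pronoun do not c-command one another → neither Principle B nor Principle C is at stake; coindexation permitted.
*[Leila₁'s cousin]₂* c-commands the pronoun but from outside its binding domain, and is not c-commanded by it → coindexation permitted.
*Ingrid₃* c-commands the pronoun within its binding domain → coindexation would violate Principle B.
*Lucia₄*: the pronoun c-commands this R-expression → coindexation would violate Principle C on *Lucia₄*.
*Odette₅* and the pronoun do not c-command one another → neither Principle B nor Principle C is at stake; coindexation permitted.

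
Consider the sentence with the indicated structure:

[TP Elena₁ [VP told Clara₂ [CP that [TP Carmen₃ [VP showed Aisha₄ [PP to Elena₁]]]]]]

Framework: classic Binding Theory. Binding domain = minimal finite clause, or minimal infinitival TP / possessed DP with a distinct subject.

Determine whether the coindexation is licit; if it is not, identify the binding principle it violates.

Principle C

The two coindexed NPs are *Elena₁* (the higher occurrence) and *Elena₁* (the lower occurrence).
*Elena₁* (the lower occurrence) is an R-expression. Principle C requires it to be free everywhere.
*Elena₁* (the higher occurrence) c-commands it and carries the same index.
The R-expression is bound → Principle C violation.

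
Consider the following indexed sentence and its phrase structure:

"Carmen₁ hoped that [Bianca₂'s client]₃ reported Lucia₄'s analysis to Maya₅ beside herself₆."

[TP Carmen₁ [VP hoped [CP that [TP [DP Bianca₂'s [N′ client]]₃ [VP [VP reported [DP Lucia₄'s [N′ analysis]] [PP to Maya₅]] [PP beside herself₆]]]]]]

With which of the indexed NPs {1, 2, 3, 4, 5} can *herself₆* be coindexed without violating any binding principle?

{3}

*herself* is an anaphor, so Principle A applies: it must be bound in its binding domain.
Binding domain of *herself₆*: the embedded TP, whose subject is [Bianca₂'s client]₃.
*Carmen₁* c-commands the anaphor but is outside its binding domain → cannot satisfy Principle A.
*Bianca₂* does not c-command the anaphor → cannot bind it.
*[Bianca₂'s client]₃* c-commands the anaphor within its binding domain → licit binder.
*Lucia₄* does not c-command the anaphor → cannot bind it.
*Maya₅* does not c-command the anaphor → cannot bind it.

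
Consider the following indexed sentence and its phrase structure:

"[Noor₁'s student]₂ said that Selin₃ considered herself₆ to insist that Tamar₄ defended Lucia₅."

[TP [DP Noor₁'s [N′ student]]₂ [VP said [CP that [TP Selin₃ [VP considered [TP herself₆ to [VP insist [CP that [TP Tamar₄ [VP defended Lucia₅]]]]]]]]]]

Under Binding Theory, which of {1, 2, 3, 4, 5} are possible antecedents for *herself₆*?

*herself* is an anaphor, so Principle A applies: it must be bound in its binding domain.
Binding domain of *herself₆*: the embedded TP, whose subject is Selin₃.
*Noor₁* does not c-command the anaphor → cannot bind it.
*[Noor₁'s student]₂* c-commands the anaphor but is outside its binding domain → cannot satisfy Principle A.
*Selin₃* c-commands the anaphor within its binding domain → licit binder.
*Tamar₄* does not c-command the anaphor → cannot bind it.
*Lucia₅* does not c-command the anaphor → cannot bind it.

{3}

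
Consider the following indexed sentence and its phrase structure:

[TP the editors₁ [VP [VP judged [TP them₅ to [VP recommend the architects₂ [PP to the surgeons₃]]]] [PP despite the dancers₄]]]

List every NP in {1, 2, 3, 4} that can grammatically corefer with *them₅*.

{4}

*them* is a pronoun, so Principle B applies: it must be free in its binding domain.
Binding domain of *them₅*: the matrix TP, whose subject is the editors₁.
*the editors₁* c-commands the pronoun within its binding domain → coindexation would violate Principle B.
*the architects₂*: the pronoun c-commands this R-expression → coindexation would violate Principle C on *the architects₂*.
*the surgeons₃*: the pronoun c-commands this R-expression → coindexation would violate Principle C on *the surgeons₃*.
*the dancers₄* and the pronoun do not c-command one another → neither Principle B nor Principle C is at stake; coindexation permitted.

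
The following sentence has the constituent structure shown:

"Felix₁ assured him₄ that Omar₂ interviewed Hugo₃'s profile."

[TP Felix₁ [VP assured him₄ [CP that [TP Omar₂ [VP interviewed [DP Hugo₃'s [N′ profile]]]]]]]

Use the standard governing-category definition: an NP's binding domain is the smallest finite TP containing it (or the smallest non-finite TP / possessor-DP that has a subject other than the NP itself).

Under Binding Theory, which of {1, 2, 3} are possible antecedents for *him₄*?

none

*him* is a pronoun, so Principle B applies: it must be free in its binding domain.
Binding domain of *him₄*: the matrix TP, whose subject is Felix₁.
*Felix₁* c-commands the pronoun within its binding domain → coindexation would violate Principle B.
*Omar₂*: the pronoun c-commands this R-expression → coindexation would violate Principle C on *Omar₂*.
*Hugo₃*: the pronoun c-commands this R-expression → coindexation would violate Principle C on *Hugo₃*.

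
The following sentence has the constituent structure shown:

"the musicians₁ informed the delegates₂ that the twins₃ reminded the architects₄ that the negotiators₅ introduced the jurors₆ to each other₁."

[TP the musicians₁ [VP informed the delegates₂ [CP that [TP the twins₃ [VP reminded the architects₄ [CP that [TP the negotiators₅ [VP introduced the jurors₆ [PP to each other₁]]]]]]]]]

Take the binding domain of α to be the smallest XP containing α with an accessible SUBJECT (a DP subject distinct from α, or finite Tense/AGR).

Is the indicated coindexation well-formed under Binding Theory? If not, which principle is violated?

The two coindexed NPs are *the musicians₁* and *each other₁*.
*each other₁* is an anaphor. Principle A requires it to be bound within its binding domain — the embedded TP, whose subject is the negotiators₅.
Within that domain it is c-commanded by *the negotiators₅*, *the jurors₆*, none of which share its index.
*the musicians₁* does c-command the anaphor, but from outside its binding domain.
The anaphor is unbound in its domain → Principle A violation.

Principle A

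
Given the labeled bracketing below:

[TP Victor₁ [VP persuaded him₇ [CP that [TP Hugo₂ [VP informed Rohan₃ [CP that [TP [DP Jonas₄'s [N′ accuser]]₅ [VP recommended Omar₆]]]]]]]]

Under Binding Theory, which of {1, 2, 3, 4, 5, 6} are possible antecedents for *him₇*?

none

*him* is a pronoun, so Principle B applies: it must be free in its binding domain.
Binding domain of *him₇*: the matrix TP, whose subject is Victor₁.
*Victor₁* c-commands the pronoun within its binding domain → coindexation would violate Principle B.
*Hugo₂*: the pronoun c-commands this R-expression → coindexation would violate Principle C on *Hugo₂*.
*Rohan₃*: the pronoun c-commands this R-expression → coindexation would violate Principle C on *Rohan₃*.
*Jonas₄*: the pronoun c-commands this R-expression → coindexation would violate Principle C on *Jonas₄*.
*[Jonas₄'s accuser]₅*: the pronoun c-commands this R-expression → coindexation would violate Principle C on *[Jonas₄'s accuser]₅*.
*Omar₆*: the pronoun c-commands this R-expression → coindexation would violate Principle C on *Omar₆*.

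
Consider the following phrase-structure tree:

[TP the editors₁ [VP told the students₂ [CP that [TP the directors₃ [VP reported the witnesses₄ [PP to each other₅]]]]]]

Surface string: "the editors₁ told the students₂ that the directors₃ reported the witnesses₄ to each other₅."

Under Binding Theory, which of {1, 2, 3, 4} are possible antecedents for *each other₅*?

*each other* is an anaphor, so Principle A applies: it must be bound in its binding domain.
Binding domain of *each other₅*: the embedded TP, whose subject is the directors₃.
*the editors₁* c-commands the anaphor but is outside its binding domain → cannot satisfy Principle A.
*the students₂* c-commands the anaphor but is outside its binding domain → cannot satisfy Principle A.
*the directors₃* c-commands the anaphor within its binding domain → licit binder.
*the witnesses₄* c-commands the anaphor within its binding domain → licit binder.

{3, 4}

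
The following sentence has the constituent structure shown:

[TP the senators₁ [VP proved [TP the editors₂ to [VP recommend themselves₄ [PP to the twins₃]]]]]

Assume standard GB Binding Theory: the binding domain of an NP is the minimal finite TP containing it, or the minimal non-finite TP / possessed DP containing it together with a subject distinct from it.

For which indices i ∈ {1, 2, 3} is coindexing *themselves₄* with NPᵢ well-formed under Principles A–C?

*themselves* is an anaphor, so Principle A applies: it must be bound in its binding domain.
Binding domain of *themselves₄*: the embedded TP, whose subject is the editors₂.
*the senators₁* c-commands the anaphor but is outside its binding domain → cannot satisfy Principle A.
*the editors₂* c-commands the anaphor within its binding domain → licit binder.
*the twins₃* does not c-command the anaphor → cannot bind it.

{2}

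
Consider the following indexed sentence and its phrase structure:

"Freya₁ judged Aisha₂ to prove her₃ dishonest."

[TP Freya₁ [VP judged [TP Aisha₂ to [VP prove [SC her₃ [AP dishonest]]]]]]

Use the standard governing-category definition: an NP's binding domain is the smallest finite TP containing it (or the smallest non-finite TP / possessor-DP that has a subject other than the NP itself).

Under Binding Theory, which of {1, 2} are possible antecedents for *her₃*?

*her* is a pronoun, so Principle B applies: it must be free in its binding domain.
Binding domain of *her₃*: the embedded TP, whose subject is Aisha₂.
*Freya₁* c-commands the pronoun but from outside its binding domain, and is not c-commanded by it → coindexation permitted.
*Aisha₂* c-commands the pronoun within its binding domain → coindexation would violate Principle B.

{1}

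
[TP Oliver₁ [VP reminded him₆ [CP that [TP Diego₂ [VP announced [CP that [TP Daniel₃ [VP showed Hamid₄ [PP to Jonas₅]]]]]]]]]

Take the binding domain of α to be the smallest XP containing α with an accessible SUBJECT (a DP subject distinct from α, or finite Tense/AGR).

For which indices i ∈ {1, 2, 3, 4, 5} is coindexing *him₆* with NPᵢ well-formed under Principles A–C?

*him* is a pronoun, so Principle B applies: it must be free in its binding domain.
Binding domain of *him₆*: the matrix TP, whose subject is Oliver₁.
*Oliver₁* c-commands the pronoun within its binding domain → coindexation would violate Principle B.
*Diego₂*: the pronoun c-commands this R-expression → coindexation would violate Principle C on *Diego₂*.
*Daniel₃*: the pronoun c-commands this R-expression → coindexation would violate Principle C on *Daniel₃*.
*Hamid₄*: the pronoun c-commands this R-expression → coindexation would violate Principle C on *Hamid₄*.
*Jonas₅*: the pronoun c-commands this R-expression → coindexation would violate Principle C on *Jonas₅*.

none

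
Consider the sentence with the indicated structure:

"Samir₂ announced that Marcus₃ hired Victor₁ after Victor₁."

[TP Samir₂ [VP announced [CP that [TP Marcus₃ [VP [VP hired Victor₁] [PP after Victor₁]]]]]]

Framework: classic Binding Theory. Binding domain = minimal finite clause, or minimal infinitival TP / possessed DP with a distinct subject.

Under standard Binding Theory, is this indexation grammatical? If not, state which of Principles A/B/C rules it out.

The two coindexed NPs are *Victor₁* and *Victor₁*.
*Victor₁* is an R-expression; no coindexed NP c-commands it, so Principle C holds.
*Victor₁* is an R-expression; *Victor₁* does not c-command it, and no other NP shares its index, so Principle C is satisfied.
All principles are respected.

grammatical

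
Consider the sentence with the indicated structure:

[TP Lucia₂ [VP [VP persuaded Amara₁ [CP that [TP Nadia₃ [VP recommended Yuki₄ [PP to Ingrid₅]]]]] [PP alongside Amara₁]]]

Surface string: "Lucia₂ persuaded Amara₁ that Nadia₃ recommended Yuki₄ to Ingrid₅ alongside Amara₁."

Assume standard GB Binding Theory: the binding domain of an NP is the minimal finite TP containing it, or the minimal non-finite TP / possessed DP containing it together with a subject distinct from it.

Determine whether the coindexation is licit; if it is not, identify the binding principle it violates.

grammatical

The two coindexed NPs are *Amara₁* and *Amara₁*.
*Amara₁* is an R-expression; no coindexed NP c-commands it, so Principle C holds.
*Amara₁* is an R-expression; *Amara₁* does not c-command it, and no other NP shares its index, so Principle C is satisfied.
All principles are respected.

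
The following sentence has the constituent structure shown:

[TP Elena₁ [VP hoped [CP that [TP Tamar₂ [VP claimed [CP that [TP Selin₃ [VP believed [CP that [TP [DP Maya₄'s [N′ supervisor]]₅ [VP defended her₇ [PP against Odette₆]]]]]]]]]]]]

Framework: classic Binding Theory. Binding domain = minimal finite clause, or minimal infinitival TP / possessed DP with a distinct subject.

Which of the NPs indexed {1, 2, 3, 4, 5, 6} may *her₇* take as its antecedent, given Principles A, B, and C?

*her* is a pronoun, so Principle B applies: it must be free in its binding domain.
Binding domain of *her₇*: the embedded TP, whose subject is [Maya₄'s supervisor]₅.
*Elena₁* c-commands the pronoun but from outside its binding domain, and is not c-commanded by it → coindexation permitted.
*Tamar₂* c-commands the pronoun but from outside its binding domain, and is not c-commanded by it → coindexation permitted.
*Selin₃* c-commands the pronoun but from outside its binding domain, and is not c-commanded by it → coindexation permitted.
*Maya₄* and the pronoun do not c-command one another → neither Principle B nor Principle C is at stake; coindexation permitted.
*[Maya₄'s supervisor]₅* c-commands the pronoun within its binding domain → coindexation would violate Principle B.
*Odette₆*: the pronoun c-commands this R-expression → coindexation would violate Principle C on *Odette₆*.

{1, 2, 3, 4}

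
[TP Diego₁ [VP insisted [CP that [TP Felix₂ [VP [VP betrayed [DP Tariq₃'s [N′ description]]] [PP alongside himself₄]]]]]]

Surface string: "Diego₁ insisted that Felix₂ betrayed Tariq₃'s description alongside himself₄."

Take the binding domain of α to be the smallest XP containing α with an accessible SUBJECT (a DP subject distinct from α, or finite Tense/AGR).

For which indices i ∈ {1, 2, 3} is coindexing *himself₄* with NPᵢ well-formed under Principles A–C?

{2}

*himself* is an anaphor, so Principle A applies: it must be bound in its binding domain.
Binding domain of *himself₄*: the embedded TP, whose subject is Felix₂.
*Diego₁* c-commands the anaphor but is outside its binding domain → cannot satisfy Principle A.
*Felix₂* c-commands the anaphor within its binding domain → licit binder.
*Tariq₃* does not c-command the anaphor → cannot bind it.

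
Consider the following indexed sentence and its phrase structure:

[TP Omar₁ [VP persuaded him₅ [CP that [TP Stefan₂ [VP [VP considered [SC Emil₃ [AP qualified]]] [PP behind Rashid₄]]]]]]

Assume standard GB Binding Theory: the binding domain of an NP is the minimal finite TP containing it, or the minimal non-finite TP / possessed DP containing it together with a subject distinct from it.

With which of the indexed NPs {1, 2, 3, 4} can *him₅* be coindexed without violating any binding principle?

*him* is a pronoun, so Principle B applies: it must be free in its binding domain.
Binding domain of *him₅*: the matrix TP, whose subject is Omar₁.
*Omar₁* c-commands the pronoun within its binding domain → coindexation would violate Principle B.
*Stefan₂*: the pronoun c-commands this R-expression → coindexation would violate Principle C on *Stefan₂*.
*Emil₃*: the pronoun c-commands this R-expression → coindexation would violate Principle C on *Emil₃*.
*Rashid₄*: the pronoun c-commands this R-expression → coindexation would violate Principle C on *Rashid₄*.

none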